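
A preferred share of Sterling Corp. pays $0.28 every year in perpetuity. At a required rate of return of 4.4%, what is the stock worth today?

$6.36

Zero-growth DDM (perpetuity): P₀ = D/r = 0.28 / 0.044 = 6.3636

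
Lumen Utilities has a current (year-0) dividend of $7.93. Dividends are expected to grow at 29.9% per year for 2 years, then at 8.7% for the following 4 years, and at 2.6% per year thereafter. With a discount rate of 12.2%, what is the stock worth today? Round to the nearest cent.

$159.19

Three-stage DDM. Project D₁…D_6; terminal Gordon value at t=6 with g = 0.026; discount at r = 0.122.
D_1 = 10.3011
D_2 = 13.3811
D_3 = 14.5452
D_4 = 15.8107
D_5 = 17.1862
D_6 = 18.6814
TV_6 = 19.1671/(0.122−0.026) = 199.6576
P₀ = Σ Dₜ/(1+r)ᵗ + TV_6/(1+r)^6 = 159.1894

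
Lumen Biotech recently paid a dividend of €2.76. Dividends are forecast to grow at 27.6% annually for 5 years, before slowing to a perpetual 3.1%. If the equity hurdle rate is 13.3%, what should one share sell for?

€70.54

Two-stage DDM. Project D₁…D_5 at 0.276, terminal growth 0.031, discount at r = 0.133.
D_1 = 3.5218
D_2 = 4.4938
D_3 = 5.7340
D_4 = 7.3166
D_5 = 9.3360
Terminal value at t=5: TV = D_6/(r−g) = 9.6255/(0.133−0.031) = 94.3672
P₀ = 3.5218/(1+0.133)^1 + 4.4938/(1+0.133)^2 + 5.7340/(1+0.133)^3 + 7.3166/(1+0.133)^4 + 9.3360/(1+0.133)^5 + 94.3672/(1+0.133)^5 = 70.5363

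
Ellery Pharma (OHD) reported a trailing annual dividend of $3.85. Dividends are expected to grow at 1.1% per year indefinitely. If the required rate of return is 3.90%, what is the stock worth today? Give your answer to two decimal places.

$139.01

Gordon growth model: P₀ = D₁/(r − g). D₁ = 3.85 × (1 + 0.011) = 3.8923.
P₀ = 3.8923 / (0.039 − 0.011) = 3.8923 / 0.028 = 139.0125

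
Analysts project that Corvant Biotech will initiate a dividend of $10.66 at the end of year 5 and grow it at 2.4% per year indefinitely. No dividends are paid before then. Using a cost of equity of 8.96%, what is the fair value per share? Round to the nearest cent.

$115.29

Deferred-dividend DDM. At t=4 the remaining stream is a growing perpetuity with first payment D_5 = 10.66.
V_4 = D_5/(r−g) = 10.66/(0.0896−0.024) = 162.5000
P₀ = V_4/(1+r)^4 = 162.5000/(1+0.0896)^4 = 115.2882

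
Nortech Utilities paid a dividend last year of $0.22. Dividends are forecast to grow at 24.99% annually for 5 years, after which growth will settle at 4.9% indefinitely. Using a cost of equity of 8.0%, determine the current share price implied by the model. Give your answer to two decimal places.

Two-stage DDM. Project D₁…D_5 at 0.2499, terminal growth 0.049, discount at r = 0.08.
D_1 = 0.2750
D_2 = 0.3437
D_3 = 0.4296
D_4 = 0.5369
D_5 = 0.6711
Terminal value at t=5: TV = D_6/(r−g) = 0.7040/(0.08−0.049) = 22.7098
P₀ = 0.2750/(1+0.08)^1 + 0.3437/(1+0.08)^2 + 0.4296/(1+0.08)^3 + 0.5369/(1+0.08)^4 + 0.6711/(1+0.08)^5 + 22.7098/(1+0.08)^5 = 17.1976

$17.20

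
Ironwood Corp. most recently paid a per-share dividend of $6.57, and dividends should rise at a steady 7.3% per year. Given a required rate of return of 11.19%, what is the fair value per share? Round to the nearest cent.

Gordon growth model: P₀ = D₁/(r − g). D₁ = 6.57 × (1 + 0.073) = 7.0496.
P₀ = 7.0496 / (0.1119 − 0.073) = 7.0496 / 0.0389 = 181.2239

$181.22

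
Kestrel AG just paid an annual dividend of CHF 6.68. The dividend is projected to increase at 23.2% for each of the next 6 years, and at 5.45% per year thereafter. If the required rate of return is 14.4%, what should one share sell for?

CHF 175.14

Two-stage DDM. Project D₁…D_6 at 0.232, terminal growth 0.0545, discount at r = 0.144.
D_1 = 8.2298
D_2 = 10.1391
D_3 = 12.4913
D_4 = 15.3893
D_5 = 18.9596
D_6 = 23.3583
Terminal value at t=6: TV = D_7/(r−g) = 24.6313/(0.144−0.0545) = 275.2100
P₀ = 8.2298/(1+0.144)^1 + 10.1391/(1+0.144)^2 + 12.4913/(1+0.144)^3 + 15.3893/(1+0.144)^4 + 18.9596/(1+0.144)^5 + 23.3583/(1+0.144)^6 + 275.2100/(1+0.144)^6 = 175.1401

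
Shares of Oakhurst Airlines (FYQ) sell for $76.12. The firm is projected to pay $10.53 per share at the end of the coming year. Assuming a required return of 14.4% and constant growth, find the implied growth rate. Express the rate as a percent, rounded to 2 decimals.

0.57%

From P₀ = D₁/(r − g), the implied growth is g = r − D₁/P₀.
g = 0.144 − 10.53/76.12 = 0.144 − 0.13833 = 0.00567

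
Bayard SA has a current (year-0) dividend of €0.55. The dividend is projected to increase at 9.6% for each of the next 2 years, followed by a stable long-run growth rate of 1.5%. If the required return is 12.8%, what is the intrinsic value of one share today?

Two-stage DDM. Project D₁…D_2 at 0.096, terminal growth 0.015, discount at r = 0.128.
D_1 = 0.6028
D_2 = 0.6607
Terminal value at t=2: TV = D_3/(r−g) = 0.6706/(0.128−0.015) = 5.9343
P₀ = 0.6028/(1+0.128)^1 + 0.6607/(1+0.128)^2 + 5.9343/(1+0.128)^2 = 5.7176

€5.72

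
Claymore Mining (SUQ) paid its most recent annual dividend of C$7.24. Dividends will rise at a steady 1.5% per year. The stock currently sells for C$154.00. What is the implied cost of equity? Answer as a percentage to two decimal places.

6.27%

Rearranging the constant-growth DDM: r = D₁/P₀ + g.
D₁ = 7.24 × (1 + 0.015) = 7.3486.
r = 7.3486 / 154.00 + 0.015 = 0.04772 + 0.015 = 0.06272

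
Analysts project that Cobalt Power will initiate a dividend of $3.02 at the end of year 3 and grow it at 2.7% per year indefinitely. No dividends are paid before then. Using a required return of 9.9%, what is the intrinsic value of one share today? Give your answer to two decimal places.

$34.73

Deferred-dividend DDM. At t=2 the remaining stream is a growing perpetuity with first payment D_3 = 3.02.
V_2 = D_3/(r−g) = 3.02/(0.099−0.027) = 41.9444
P₀ = V_2/(1+r)^2 = 41.9444/(1+0.099)^2 = 34.7279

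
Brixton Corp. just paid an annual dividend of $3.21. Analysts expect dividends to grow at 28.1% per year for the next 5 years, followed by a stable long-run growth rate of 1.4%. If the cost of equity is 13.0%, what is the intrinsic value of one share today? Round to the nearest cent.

Two-stage DDM. Project D₁…D_5 at 0.281, terminal growth 0.014, discount at r = 0.13.
D_1 = 4.1120
D_2 = 5.2675
D_3 = 6.7476
D_4 = 8.6437
D_5 = 11.0726
Terminal value at t=5: TV = D_6/(r−g) = 11.2276/(0.13−0.014) = 96.7900
P₀ = 4.1120/(1+0.13)^1 + 5.2675/(1+0.13)^2 + 6.7476/(1+0.13)^3 + 8.6437/(1+0.13)^4 + 11.0726/(1+0.13)^5 + 96.7900/(1+0.13)^5 = 76.2855

$76.29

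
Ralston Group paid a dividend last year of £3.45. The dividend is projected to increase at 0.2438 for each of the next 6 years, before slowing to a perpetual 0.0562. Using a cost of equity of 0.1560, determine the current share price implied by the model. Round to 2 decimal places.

£83.60

Two-stage DDM. Project D₁…D_6 at 0.2438, terminal growth 0.0562, discount at r = 0.156.
D_1 = 4.2911
D_2 = 5.3373
D_3 = 6.6385
D_4 = 8.2570
D_5 = 10.2700
D_6 = 12.7739
Terminal value at t=6: TV = D_7/(r−g) = 13.4918/(0.156−0.0562) = 135.1880
P₀ = 4.2911/(1+0.156)^1 + 5.3373/(1+0.156)^2 + 6.6385/(1+0.156)^3 + 8.2570/(1+0.156)^4 + 10.2700/(1+0.156)^5 + 12.7739/(1+0.156)^6 + 135.1880/(1+0.156)^6 = 83.6035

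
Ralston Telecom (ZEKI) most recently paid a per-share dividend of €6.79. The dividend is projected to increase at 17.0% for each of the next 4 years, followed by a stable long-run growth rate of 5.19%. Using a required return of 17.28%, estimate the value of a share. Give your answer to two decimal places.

€85.51

Two-stage DDM. Project D₁…D_4 at 0.17, terminal growth 0.0519, discount at r = 0.1728.
D_1 = 7.9443
D_2 = 9.2948
D_3 = 10.8750
D_4 = 12.7237
Terminal value at t=4: TV = D_5/(r−g) = 13.3841/(0.1728−0.0519) = 110.7035
P₀ = 7.9443/(1+0.1728)^1 + 9.2948/(1+0.1728)^2 + 10.8750/(1+0.1728)^3 + 12.7237/(1+0.1728)^4 + 110.7035/(1+0.1728)^4 = 85.5131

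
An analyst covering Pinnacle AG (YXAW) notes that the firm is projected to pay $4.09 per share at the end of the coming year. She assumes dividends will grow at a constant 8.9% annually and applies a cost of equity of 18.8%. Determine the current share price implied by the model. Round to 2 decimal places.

Gordon growth model: P₀ = D₁/(r − g), with D₁ = 4.09 given directly.
P₀ = 4.0900 / (0.188 − 0.089) = 4.0900 / 0.099 = 41.3131

$41.31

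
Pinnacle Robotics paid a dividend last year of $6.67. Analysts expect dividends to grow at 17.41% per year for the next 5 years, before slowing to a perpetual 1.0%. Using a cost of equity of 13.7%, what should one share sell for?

$99.04

Two-stage DDM. Project D₁…D_5 at 0.1741, terminal growth 0.01, discount at r = 0.137.
D_1 = 7.8312
D_2 = 9.1947
D_3 = 10.7955
D_4 = 12.6749
D_5 = 14.8817
Terminal value at t=5: TV = D_6/(r−g) = 15.0305/(0.137−0.01) = 118.3502
P₀ = 7.8312/(1+0.137)^1 + 9.1947/(1+0.137)^2 + 10.7955/(1+0.137)^3 + 12.6749/(1+0.137)^4 + 14.8817/(1+0.137)^5 + 118.3502/(1+0.137)^5 = 99.0427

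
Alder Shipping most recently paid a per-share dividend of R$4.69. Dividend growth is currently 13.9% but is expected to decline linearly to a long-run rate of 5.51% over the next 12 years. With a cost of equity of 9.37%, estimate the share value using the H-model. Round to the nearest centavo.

R$189.36

H-model: P₀ = D₀[(1+g_L) + H(g_S−g_L)]/(r−g_L), with H = 12/2 = 6.
P₀ = 4.69 × [(1+0.0551) + 6×(0.139−0.0551)] / (0.0937−0.0551)
   = 4.69 × 1.5585 / 0.0386 = 189.3618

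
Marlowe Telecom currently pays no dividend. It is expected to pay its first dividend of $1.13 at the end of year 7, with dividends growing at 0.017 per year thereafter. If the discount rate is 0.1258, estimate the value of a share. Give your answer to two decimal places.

$5.10

Deferred-dividend DDM. At t=6 the remaining stream is a growing perpetuity with first payment D_7 = 1.13.
V_6 = D_7/(r−g) = 1.13/(0.1258−0.017) = 10.3860
P₀ = V_6/(1+r)^6 = 10.3860/(1+0.1258)^6 = 5.1013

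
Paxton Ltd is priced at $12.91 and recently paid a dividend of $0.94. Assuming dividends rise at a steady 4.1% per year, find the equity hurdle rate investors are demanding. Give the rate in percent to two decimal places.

11.68%

Rearranging the constant-growth DDM: r = D₁/P₀ + g.
D₁ = 0.94 × (1 + 0.041) = 0.9785.
r = 0.9785 / 12.91 + 0.041 = 0.07580 + 0.041 = 0.11680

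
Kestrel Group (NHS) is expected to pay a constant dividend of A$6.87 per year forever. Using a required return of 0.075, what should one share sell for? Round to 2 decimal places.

A$91.60

Zero-growth DDM (perpetuity): P₀ = D/r = 6.87 / 0.075 = 91.6000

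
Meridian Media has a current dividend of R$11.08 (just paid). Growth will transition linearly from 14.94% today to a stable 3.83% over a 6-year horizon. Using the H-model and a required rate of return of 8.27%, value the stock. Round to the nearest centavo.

R$342.28

H-model: P₀ = D₀[(1+g_L) + H(g_S−g_L)]/(r−g_L), with H = 6/2 = 3.
P₀ = 11.08 × [(1+0.0383) + 3×(0.1494−0.0383)] / (0.0827−0.0383)
   = 11.08 × 1.3716 / 0.0444 = 342.2822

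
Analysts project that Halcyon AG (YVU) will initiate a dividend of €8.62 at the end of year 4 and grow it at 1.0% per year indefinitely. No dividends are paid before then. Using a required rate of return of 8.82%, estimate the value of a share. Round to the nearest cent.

€85.54

Deferred-dividend DDM. At t=3 the remaining stream is a growing perpetuity with first payment D_4 = 8.62.
V_3 = D_4/(r−g) = 8.62/(0.0882−0.01) = 110.2302
P₀ = V_3/(1+r)^3 = 110.2302/(1+0.0882)^3 = 85.5410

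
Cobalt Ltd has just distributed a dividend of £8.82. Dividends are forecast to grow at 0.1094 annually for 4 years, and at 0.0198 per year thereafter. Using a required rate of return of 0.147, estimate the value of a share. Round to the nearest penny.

£94.37

Two-stage DDM. Project D₁…D_4 at 0.1094, terminal growth 0.0198, discount at r = 0.147.
D_1 = 9.7849
D_2 = 10.8554
D_3 = 12.0430
D_4 = 13.3605
Terminal value at t=4: TV = D_5/(r−g) = 13.6250/(0.147−0.0198) = 107.1147
P₀ = 9.7849/(1+0.147)^1 + 10.8554/(1+0.147)^2 + 12.0430/(1+0.147)^3 + 13.3605/(1+0.147)^4 + 107.1147/(1+0.147)^4 = 94.3684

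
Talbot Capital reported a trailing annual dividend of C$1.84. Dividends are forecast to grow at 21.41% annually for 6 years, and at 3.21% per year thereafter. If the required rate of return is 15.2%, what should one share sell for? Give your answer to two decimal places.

C$35.02

Two-stage DDM. Project D₁…D_6 at 0.2141, terminal growth 0.0321, discount at r = 0.152.
D_1 = 2.2339
D_2 = 2.7122
D_3 = 3.2929
D_4 = 3.9979
D_5 = 4.8539
D_6 = 5.8931
Terminal value at t=6: TV = D_7/(r−g) = 6.0823/(0.152−0.0321) = 50.7279
P₀ = 2.2339/(1+0.152)^1 + 2.7122/(1+0.152)^2 + 3.2929/(1+0.152)^3 + 3.9979/(1+0.152)^4 + 4.8539/(1+0.152)^5 + 5.8931/(1+0.152)^6 + 50.7279/(1+0.152)^6 = 35.0241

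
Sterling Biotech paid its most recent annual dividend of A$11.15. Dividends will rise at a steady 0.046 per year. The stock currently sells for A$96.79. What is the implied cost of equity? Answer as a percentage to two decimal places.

16.65%

Rearranging the constant-growth DDM: r = D₁/P₀ + g.
D₁ = 11.15 × (1 + 0.046) = 11.6629.
r = 11.6629 / 96.79 + 0.046 = 0.12050 + 0.046 = 0.16650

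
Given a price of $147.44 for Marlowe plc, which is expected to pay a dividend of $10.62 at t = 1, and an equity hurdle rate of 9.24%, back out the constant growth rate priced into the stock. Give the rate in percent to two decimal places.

2.04%

From P₀ = D₁/(r − g), the implied growth is g = r − D₁/P₀.
g = 0.0924 − 10.62/147.44 = 0.0924 − 0.07203 = 0.02037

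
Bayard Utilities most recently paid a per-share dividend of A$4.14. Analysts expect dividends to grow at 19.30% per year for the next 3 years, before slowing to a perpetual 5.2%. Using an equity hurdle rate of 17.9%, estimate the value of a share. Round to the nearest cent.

Two-stage DDM. Project D₁…D_3 at 0.193, terminal growth 0.052, discount at r = 0.179.
D_1 = 4.9390
D_2 = 5.8923
D_3 = 7.0295
Terminal value at t=3: TV = D_4/(r−g) = 7.3950/(0.179−0.052) = 58.2282
P₀ = 4.9390/(1+0.179)^1 + 5.8923/(1+0.179)^2 + 7.0295/(1+0.179)^3 + 58.2282/(1+0.179)^3 = 48.2471

A$48.25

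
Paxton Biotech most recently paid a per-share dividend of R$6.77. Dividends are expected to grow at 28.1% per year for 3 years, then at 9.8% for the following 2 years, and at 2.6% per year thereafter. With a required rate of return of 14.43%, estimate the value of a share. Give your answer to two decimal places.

Three-stage DDM. Project D₁…D_5; terminal Gordon value at t=5 with g = 0.026; discount at r = 0.1443.
D_1 = 8.6724
D_2 = 11.1093
D_3 = 14.2310
D_4 = 15.6257
D_5 = 17.1570
TV_5 = 17.6031/(0.1443−0.026) = 148.8001
P₀ = Σ Dₜ/(1+r)ᵗ + TV_5/(1+r)^5 = 119.2595

R$119.26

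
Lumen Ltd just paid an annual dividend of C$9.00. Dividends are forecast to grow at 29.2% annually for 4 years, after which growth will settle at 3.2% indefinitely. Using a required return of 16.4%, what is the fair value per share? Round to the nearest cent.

Two-stage DDM. Project D₁…D_4 at 0.292, terminal growth 0.032, discount at r = 0.164.
D_1 = 11.6280
D_2 = 15.0234
D_3 = 19.4102
D_4 = 25.0780
Terminal value at t=4: TV = D_5/(r−g) = 25.8805/(0.164−0.032) = 196.0642
P₀ = 11.6280/(1+0.164)^1 + 15.0234/(1+0.164)^2 + 19.4102/(1+0.164)^3 + 25.0780/(1+0.164)^4 + 196.0642/(1+0.164)^4 = 153.8501

C$153.85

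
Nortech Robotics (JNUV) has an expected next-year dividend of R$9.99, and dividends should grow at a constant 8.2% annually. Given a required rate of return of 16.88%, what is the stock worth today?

Gordon growth model: P₀ = D₁/(r − g), with D₁ = 9.99 given directly.
P₀ = 9.9900 / (0.1688 − 0.082) = 9.9900 / 0.0868 = 115.0922

R$115.09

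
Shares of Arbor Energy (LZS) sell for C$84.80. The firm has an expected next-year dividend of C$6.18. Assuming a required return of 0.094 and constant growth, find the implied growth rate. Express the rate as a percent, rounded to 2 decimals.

2.11%

From P₀ = D₁/(r − g), the implied growth is g = r − D₁/P₀.
g = 0.094 − 6.18/84.80 = 0.094 − 0.07288 = 0.02112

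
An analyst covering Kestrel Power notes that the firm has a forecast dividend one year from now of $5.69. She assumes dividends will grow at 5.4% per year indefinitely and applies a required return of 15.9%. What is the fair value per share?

$54.19

Gordon growth model: P₀ = D₁/(r − g), with D₁ = 5.69 given directly.
P₀ = 5.6900 / (0.159 − 0.054) = 5.6900 / 0.105 = 54.1905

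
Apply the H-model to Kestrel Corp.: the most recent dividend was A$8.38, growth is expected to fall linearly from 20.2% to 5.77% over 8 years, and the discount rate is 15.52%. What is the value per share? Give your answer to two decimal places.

H-model: P₀ = D₀[(1+g_L) + H(g_S−g_L)]/(r−g_L), with H = 8/2 = 4.
P₀ = 8.38 × [(1+0.0577) + 4×(0.202−0.0577)] / (0.1552−0.0577)
   = 8.38 × 1.6349 / 0.0975 = 140.5176

A$140.52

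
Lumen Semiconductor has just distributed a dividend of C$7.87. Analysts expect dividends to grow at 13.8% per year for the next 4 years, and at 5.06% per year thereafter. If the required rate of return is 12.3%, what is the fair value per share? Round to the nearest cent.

Two-stage DDM. Project D₁…D_4 at 0.138, terminal growth 0.0506, discount at r = 0.123.
D_1 = 8.9561
D_2 = 10.1920
D_3 = 11.5985
D_4 = 13.1991
Terminal value at t=4: TV = D_5/(r−g) = 13.8670/(0.123−0.0506) = 191.5326
P₀ = 8.9561/(1+0.123)^1 + 10.1920/(1+0.123)^2 + 11.5985/(1+0.123)^3 + 13.1991/(1+0.123)^4 + 191.5326/(1+0.123)^4 = 152.9723

C$152.97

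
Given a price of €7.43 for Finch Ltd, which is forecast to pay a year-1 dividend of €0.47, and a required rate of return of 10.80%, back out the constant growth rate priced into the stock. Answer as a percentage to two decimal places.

4.47%

From P₀ = D₁/(r − g), the implied growth is g = r − D₁/P₀.
g = 0.108 − 0.47/7.43 = 0.108 − 0.06326 = 0.04474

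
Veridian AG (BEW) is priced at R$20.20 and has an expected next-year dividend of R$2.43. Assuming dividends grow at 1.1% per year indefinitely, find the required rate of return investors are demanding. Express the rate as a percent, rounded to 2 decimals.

13.13%

Rearranging the constant-growth DDM: r = D₁/P₀ + g.
r = 2.4300 / 20.20 + 0.011 = 0.12030 + 0.011 = 0.13130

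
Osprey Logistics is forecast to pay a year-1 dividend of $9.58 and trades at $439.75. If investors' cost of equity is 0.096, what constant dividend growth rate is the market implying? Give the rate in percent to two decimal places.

7.42%

From P₀ = D₁/(r − g), the implied growth is g = r − D₁/P₀.
g = 0.096 − 9.58/439.75 = 0.096 − 0.02179 = 0.07421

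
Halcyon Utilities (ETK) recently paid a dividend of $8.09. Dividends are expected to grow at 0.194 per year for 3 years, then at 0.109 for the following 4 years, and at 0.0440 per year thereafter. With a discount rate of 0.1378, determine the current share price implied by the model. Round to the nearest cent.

Three-stage DDM. Project D₁…D_7; terminal Gordon value at t=7 with g = 0.044; discount at r = 0.1378.
D_1 = 9.6595
D_2 = 11.5334
D_3 = 13.7709
D_4 = 15.2719
D_5 = 16.9365
D_6 = 18.7826
D_7 = 20.8299
TV_7 = 21.7464/(0.1378−0.044) = 231.8384
P₀ = Σ Dₜ/(1+r)ᵗ + TV_7/(1+r)^7 = 155.7487

$155.75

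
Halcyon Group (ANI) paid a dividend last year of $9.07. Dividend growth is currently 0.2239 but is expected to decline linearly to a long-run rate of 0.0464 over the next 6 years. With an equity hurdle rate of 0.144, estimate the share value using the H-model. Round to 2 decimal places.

H-model: P₀ = D₀[(1+g_L) + H(g_S−g_L)]/(r−g_L), with H = 6/2 = 3.
P₀ = 9.07 × [(1+0.0464) + 3×(0.2239−0.0464)] / (0.144−0.0464)
   = 9.07 × 1.5789 / 0.0976 = 146.7277

$146.73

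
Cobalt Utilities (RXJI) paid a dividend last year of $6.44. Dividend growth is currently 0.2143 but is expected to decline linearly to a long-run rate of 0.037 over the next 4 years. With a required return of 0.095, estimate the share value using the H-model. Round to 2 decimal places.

$154.52

H-model: P₀ = D₀[(1+g_L) + H(g_S−g_L)]/(r−g_L), with H = 4/2 = 2.
P₀ = 6.44 × [(1+0.037) + 2×(0.2143−0.037)] / (0.095−0.037)
   = 6.44 × 1.3916 / 0.058 = 154.5156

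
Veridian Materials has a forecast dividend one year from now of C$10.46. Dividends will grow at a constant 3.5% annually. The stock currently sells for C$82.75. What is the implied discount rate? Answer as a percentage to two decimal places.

Rearranging the constant-growth DDM: r = D₁/P₀ + g.
r = 10.4600 / 82.75 + 0.035 = 0.12640 + 0.035 = 0.16140

16.14%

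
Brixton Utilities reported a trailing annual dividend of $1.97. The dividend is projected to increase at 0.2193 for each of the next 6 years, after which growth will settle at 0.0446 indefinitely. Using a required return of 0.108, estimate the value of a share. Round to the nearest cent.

Two-stage DDM. Project D₁…D_6 at 0.2193, terminal growth 0.0446, discount at r = 0.108.
D_1 = 2.4020
D_2 = 2.9288
D_3 = 3.5711
D_4 = 4.3542
D_5 = 5.3091
D_6 = 6.4734
Terminal value at t=6: TV = D_7/(r−g) = 6.7621/(0.108−0.0446) = 106.6573
P₀ = 2.4020/(1+0.108)^1 + 2.9288/(1+0.108)^2 + 3.5711/(1+0.108)^3 + 4.3542/(1+0.108)^4 + 5.3091/(1+0.108)^5 + 6.4734/(1+0.108)^6 + 106.6573/(1+0.108)^6 = 74.3894

$74.39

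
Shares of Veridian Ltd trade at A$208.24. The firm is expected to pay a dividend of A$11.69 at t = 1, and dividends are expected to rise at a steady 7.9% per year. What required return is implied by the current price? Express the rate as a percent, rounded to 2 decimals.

13.51%

Rearranging the constant-growth DDM: r = D₁/P₀ + g.
r = 11.6900 / 208.24 + 0.079 = 0.05614 + 0.079 = 0.13514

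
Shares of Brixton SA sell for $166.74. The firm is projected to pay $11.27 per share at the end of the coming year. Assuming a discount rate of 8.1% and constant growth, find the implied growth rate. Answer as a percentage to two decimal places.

1.34%

From P₀ = D₁/(r − g), the implied growth is g = r − D₁/P₀.
g = 0.081 − 11.27/166.74 = 0.081 − 0.06759 = 0.01341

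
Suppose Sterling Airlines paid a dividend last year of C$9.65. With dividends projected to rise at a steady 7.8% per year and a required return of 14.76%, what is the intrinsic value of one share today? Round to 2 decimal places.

C$149.46

Gordon growth model: P₀ = D₁/(r − g). D₁ = 9.65 × (1 + 0.078) = 10.4027.
P₀ = 10.4027 / (0.1476 − 0.078) = 10.4027 / 0.0696 = 149.4641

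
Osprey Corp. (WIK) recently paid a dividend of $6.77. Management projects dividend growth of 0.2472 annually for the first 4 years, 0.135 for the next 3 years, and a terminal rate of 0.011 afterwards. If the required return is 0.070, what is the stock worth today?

Three-stage DDM. Project D₁…D_7; terminal Gordon value at t=7 with g = 0.011; discount at r = 0.07.
D_1 = 8.4435
D_2 = 10.5308
D_3 = 13.1340
D_4 = 16.3807
D_5 = 18.5921
D_6 = 21.1021
D_7 = 23.9508
TV_7 = 24.2143/(0.07−0.011) = 410.4118
P₀ = Σ Dₜ/(1+r)ᵗ + TV_7/(1+r)^7 = 338.1235

$338.12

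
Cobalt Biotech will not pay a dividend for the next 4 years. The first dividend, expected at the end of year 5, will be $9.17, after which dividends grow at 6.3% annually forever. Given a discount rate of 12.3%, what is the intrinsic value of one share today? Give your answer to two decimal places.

Deferred-dividend DDM. At t=4 the remaining stream is a growing perpetuity with first payment D_5 = 9.17.
V_4 = D_5/(r−g) = 9.17/(0.123−0.063) = 152.8333
P₀ = V_4/(1+r)^4 = 152.8333/(1+0.123)^4 = 96.0946

$96.09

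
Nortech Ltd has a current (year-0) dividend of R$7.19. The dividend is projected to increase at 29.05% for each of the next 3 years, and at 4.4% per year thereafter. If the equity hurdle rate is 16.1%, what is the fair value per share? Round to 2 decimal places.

Two-stage DDM. Project D₁…D_3 at 0.2905, terminal growth 0.044, discount at r = 0.161.
D_1 = 9.2787
D_2 = 11.9742
D_3 = 15.4526
Terminal value at t=3: TV = D_4/(r−g) = 16.1326/(0.161−0.044) = 137.8852
P₀ = 9.2787/(1+0.161)^1 + 11.9742/(1+0.161)^2 + 15.4526/(1+0.161)^3 + 137.8852/(1+0.161)^3 = 114.8588

R$114.86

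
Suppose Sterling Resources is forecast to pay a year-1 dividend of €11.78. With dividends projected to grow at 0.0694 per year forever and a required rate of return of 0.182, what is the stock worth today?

€104.62

Gordon growth model: P₀ = D₁/(r − g), with D₁ = 11.78 given directly.
P₀ = 11.7800 / (0.182 − 0.0694) = 11.7800 / 0.1126 = 104.6181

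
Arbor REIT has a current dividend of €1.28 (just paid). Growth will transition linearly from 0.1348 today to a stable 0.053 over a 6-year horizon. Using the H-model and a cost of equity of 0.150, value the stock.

€17.13

H-model: P₀ = D₀[(1+g_L) + H(g_S−g_L)]/(r−g_L), with H = 6/2 = 3.
P₀ = 1.28 × [(1+0.053) + 3×(0.1348−0.053)] / (0.15−0.053)
   = 1.28 × 1.2984 / 0.097 = 17.1335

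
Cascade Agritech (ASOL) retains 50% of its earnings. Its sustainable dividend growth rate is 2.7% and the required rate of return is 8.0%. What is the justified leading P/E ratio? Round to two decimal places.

9.43

Payout ratio b = 1 − 0.50 = 0.50.
Justified leading P/E = b/(r−g) = 0.50/(0.08−0.027) = 9.4340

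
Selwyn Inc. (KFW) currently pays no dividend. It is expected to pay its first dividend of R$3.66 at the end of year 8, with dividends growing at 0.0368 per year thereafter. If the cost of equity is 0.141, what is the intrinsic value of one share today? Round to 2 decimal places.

R$13.95

Deferred-dividend DDM. At t=7 the remaining stream is a growing perpetuity with first payment D_8 = 3.66.
V_7 = D_8/(r−g) = 3.66/(0.141−0.0368) = 35.1248
P₀ = V_7/(1+r)^7 = 35.1248/(1+0.141)^7 = 13.9513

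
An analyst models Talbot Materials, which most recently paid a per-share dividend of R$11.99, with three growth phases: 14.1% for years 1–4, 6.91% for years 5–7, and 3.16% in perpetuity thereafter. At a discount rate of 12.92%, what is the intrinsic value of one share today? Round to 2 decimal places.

R$194.99

Three-stage DDM. Project D₁…D_7; terminal Gordon value at t=7 with g = 0.0316; discount at r = 0.1292.
D_1 = 13.6806
D_2 = 15.6096
D_3 = 17.8105
D_4 = 20.3218
D_5 = 21.7260
D_6 = 23.2273
D_7 = 24.8323
TV_7 = 25.6170/(0.1292−0.0316) = 262.4692
P₀ = Σ Dₜ/(1+r)ᵗ + TV_7/(1+r)^7 = 194.9914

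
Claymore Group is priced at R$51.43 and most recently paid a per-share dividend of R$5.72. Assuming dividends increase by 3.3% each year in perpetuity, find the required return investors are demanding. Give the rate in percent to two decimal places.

14.79%

Rearranging the constant-growth DDM: r = D₁/P₀ + g.
D₁ = 5.72 × (1 + 0.033) = 5.9088.
r = 5.9088 / 51.43 + 0.033 = 0.11489 + 0.033 = 0.14789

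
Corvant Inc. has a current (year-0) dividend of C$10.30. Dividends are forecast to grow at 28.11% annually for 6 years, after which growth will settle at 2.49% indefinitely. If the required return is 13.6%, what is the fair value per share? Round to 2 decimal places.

Two-stage DDM. Project D₁…D_6 at 0.2811, terminal growth 0.0249, discount at r = 0.136.
D_1 = 13.1953
D_2 = 16.9045
D_3 = 21.6564
D_4 = 27.7440
D_5 = 35.5429
D_6 = 45.5340
Terminal value at t=6: TV = D_7/(r−g) = 46.6678/(0.136−0.0249) = 420.0518
P₀ = 13.1953/(1+0.136)^1 + 16.9045/(1+0.136)^2 + 21.6564/(1+0.136)^3 + 27.7440/(1+0.136)^4 + 35.5429/(1+0.136)^5 + 45.5340/(1+0.136)^6 + 420.0518/(1+0.136)^6 = 291.5692

C$291.57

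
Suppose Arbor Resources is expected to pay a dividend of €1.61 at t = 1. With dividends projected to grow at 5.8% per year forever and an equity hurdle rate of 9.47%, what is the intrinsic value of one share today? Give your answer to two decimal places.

Gordon growth model: P₀ = D₁/(r − g), with D₁ = 1.61 given directly.
P₀ = 1.6100 / (0.0947 − 0.058) = 1.6100 / 0.0367 = 43.8692

€43.87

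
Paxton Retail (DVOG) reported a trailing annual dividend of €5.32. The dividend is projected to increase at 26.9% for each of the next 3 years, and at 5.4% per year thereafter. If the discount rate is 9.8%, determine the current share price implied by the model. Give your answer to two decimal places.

€218.20

Two-stage DDM. Project D₁…D_3 at 0.269, terminal growth 0.054, discount at r = 0.098.
D_1 = 6.7511
D_2 = 8.5671
D_3 = 10.8717
Terminal value at t=3: TV = D_4/(r−g) = 11.4587/(0.098−0.054) = 260.4261
P₀ = 6.7511/(1+0.098)^1 + 8.5671/(1+0.098)^2 + 10.8717/(1+0.098)^3 + 260.4261/(1+0.098)^3 = 218.2005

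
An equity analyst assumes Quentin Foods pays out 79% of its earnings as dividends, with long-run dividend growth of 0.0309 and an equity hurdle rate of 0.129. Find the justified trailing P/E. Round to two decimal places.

8.30

Justified trailing P/E = b(1+g)/(r−g) = 0.79×(1+0.0309)/(0.129−0.0309) = 8.3018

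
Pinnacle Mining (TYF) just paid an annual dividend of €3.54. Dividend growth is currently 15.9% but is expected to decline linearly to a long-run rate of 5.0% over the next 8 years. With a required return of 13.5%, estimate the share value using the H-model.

€61.89

H-model: P₀ = D₀[(1+g_L) + H(g_S−g_L)]/(r−g_L), with H = 8/2 = 4.
P₀ = 3.54 × [(1+0.05) + 4×(0.159−0.05)] / (0.135−0.05)
   = 3.54 × 1.4860 / 0.085 = 61.8875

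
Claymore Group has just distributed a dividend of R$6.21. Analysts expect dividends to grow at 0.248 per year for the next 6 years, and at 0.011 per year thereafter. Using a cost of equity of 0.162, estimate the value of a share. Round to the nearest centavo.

Two-stage DDM. Project D₁…D_6 at 0.248, terminal growth 0.011, discount at r = 0.162.
D_1 = 7.7501
D_2 = 9.6721
D_3 = 12.0708
D_4 = 15.0643
D_5 = 18.8003
D_6 = 23.4628
Terminal value at t=6: TV = D_7/(r−g) = 23.7209/(0.162−0.011) = 157.0917
P₀ = 7.7501/(1+0.162)^1 + 9.6721/(1+0.162)^2 + 12.0708/(1+0.162)^3 + 15.0643/(1+0.162)^4 + 18.8003/(1+0.162)^5 + 23.4628/(1+0.162)^6 + 157.0917/(1+0.162)^6 = 112.0084

R$112.01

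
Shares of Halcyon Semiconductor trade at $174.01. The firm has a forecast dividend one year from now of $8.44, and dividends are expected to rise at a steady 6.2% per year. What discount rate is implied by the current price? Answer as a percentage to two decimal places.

Rearranging the constant-growth DDM: r = D₁/P₀ + g.
r = 8.4400 / 174.01 + 0.062 = 0.04850 + 0.062 = 0.11050

11.05%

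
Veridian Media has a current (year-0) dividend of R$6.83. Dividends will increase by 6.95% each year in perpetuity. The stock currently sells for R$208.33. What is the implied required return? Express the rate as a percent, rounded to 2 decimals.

10.46%

Rearranging the constant-growth DDM: r = D₁/P₀ + g.
D₁ = 6.83 × (1 + 0.0695) = 7.3047.
r = 7.3047 / 208.33 + 0.0695 = 0.03506 + 0.0695 = 0.10456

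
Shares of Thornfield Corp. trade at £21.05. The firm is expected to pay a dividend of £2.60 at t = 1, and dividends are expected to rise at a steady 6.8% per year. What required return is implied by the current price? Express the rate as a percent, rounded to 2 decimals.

19.15%

Rearranging the constant-growth DDM: r = D₁/P₀ + g.
r = 2.6000 / 21.05 + 0.068 = 0.12352 + 0.068 = 0.19152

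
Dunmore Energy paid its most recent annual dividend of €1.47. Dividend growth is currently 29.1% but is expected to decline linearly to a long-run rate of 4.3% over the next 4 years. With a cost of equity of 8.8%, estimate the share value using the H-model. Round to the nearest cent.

€50.27

H-model: P₀ = D₀[(1+g_L) + H(g_S−g_L)]/(r−g_L), with H = 4/2 = 2.
P₀ = 1.47 × [(1+0.043) + 2×(0.291−0.043)] / (0.088−0.043)
   = 1.47 × 1.5390 / 0.045 = 50.2740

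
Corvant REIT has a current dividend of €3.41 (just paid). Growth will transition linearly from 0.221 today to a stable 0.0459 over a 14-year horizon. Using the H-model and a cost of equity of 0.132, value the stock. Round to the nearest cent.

€89.97

H-model: P₀ = D₀[(1+g_L) + H(g_S−g_L)]/(r−g_L), with H = 14/2 = 7.
P₀ = 3.41 × [(1+0.0459) + 7×(0.221−0.0459)] / (0.132−0.0459)
   = 3.41 × 2.2716 / 0.0861 = 89.9670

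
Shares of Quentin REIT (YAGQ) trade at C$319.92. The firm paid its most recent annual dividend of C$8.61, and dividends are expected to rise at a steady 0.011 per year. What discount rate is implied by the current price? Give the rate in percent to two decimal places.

Rearranging the constant-growth DDM: r = D₁/P₀ + g.
D₁ = 8.61 × (1 + 0.011) = 8.7047.
r = 8.7047 / 319.92 + 0.011 = 0.02721 + 0.011 = 0.03821

3.82%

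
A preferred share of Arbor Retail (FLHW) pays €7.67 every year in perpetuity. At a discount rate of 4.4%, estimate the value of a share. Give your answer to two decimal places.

€174.32

Zero-growth DDM (perpetuity): P₀ = D/r = 7.67 / 0.044 = 174.3182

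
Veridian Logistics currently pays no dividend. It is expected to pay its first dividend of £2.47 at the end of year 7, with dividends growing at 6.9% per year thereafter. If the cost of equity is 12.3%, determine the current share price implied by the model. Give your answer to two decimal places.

£22.80

Deferred-dividend DDM. At t=6 the remaining stream is a growing perpetuity with first payment D_7 = 2.47.
V_6 = D_7/(r−g) = 2.47/(0.123−0.069) = 45.7407
P₀ = V_6/(1+r)^6 = 45.7407/(1+0.123)^6 = 22.8047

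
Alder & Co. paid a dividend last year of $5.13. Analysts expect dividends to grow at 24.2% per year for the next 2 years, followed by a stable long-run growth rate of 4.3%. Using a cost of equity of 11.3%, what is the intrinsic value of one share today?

Two-stage DDM. Project D₁…D_2 at 0.242, terminal growth 0.043, discount at r = 0.113.
D_1 = 6.3715
D_2 = 7.9134
Terminal value at t=2: TV = D_3/(r−g) = 8.2536/(0.113−0.043) = 117.9090
P₀ = 6.3715/(1+0.113)^1 + 7.9134/(1+0.113)^2 + 117.9090/(1+0.113)^2 = 107.2950

$107.30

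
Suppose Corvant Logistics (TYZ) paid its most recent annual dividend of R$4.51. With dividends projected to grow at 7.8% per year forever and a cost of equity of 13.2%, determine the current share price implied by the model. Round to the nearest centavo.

R$90.03

Gordon growth model: P₀ = D₁/(r − g). D₁ = 4.51 × (1 + 0.078) = 4.8618.
P₀ = 4.8618 / (0.132 − 0.078) = 4.8618 / 0.054 = 90.0330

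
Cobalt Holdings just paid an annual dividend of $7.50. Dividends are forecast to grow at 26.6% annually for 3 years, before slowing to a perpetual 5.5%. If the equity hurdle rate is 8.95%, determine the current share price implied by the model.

$390.45

Two-stage DDM. Project D₁…D_3 at 0.266, terminal growth 0.055, discount at r = 0.0895.
D_1 = 9.4950
D_2 = 12.0207
D_3 = 15.2182
Terminal value at t=3: TV = D_4/(r−g) = 16.0552/(0.0895−0.055) = 465.3672
P₀ = 9.4950/(1+0.0895)^1 + 12.0207/(1+0.0895)^2 + 15.2182/(1+0.0895)^3 + 465.3672/(1+0.0895)^3 = 390.4531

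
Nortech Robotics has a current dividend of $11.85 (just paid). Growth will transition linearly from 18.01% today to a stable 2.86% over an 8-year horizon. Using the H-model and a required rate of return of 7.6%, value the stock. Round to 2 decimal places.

H-model: P₀ = D₀[(1+g_L) + H(g_S−g_L)]/(r−g_L), with H = 8/2 = 4.
P₀ = 11.85 × [(1+0.0286) + 4×(0.1801−0.0286)] / (0.076−0.0286)
   = 11.85 × 1.6346 / 0.0474 = 408.6500

$408.65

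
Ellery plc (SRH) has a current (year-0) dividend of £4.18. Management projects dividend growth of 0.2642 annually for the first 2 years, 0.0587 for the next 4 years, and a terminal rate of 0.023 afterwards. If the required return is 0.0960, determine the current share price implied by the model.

£98.66

Three-stage DDM. Project D₁…D_6; terminal Gordon value at t=6 with g = 0.023; discount at r = 0.096.
D_1 = 5.2844
D_2 = 6.6805
D_3 = 7.0726
D_4 = 7.4878
D_5 = 7.9273
D_6 = 8.3927
TV_6 = 8.5857/(0.096−0.023) = 117.6122
P₀ = Σ Dₜ/(1+r)ᵗ + TV_6/(1+r)^6 = 98.6554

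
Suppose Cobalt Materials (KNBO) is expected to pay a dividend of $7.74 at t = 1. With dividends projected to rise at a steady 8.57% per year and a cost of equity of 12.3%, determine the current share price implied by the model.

$207.51

Gordon growth model: P₀ = D₁/(r − g), with D₁ = 7.74 given directly.
P₀ = 7.7400 / (0.123 − 0.0857) = 7.7400 / 0.0373 = 207.5067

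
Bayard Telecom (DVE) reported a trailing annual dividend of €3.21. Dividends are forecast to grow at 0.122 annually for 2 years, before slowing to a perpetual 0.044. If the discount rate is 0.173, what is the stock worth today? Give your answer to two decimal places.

€29.78

Two-stage DDM. Project D₁…D_2 at 0.122, terminal growth 0.044, discount at r = 0.173.
D_1 = 3.6016
D_2 = 4.0410
Terminal value at t=2: TV = D_3/(r−g) = 4.2188/(0.173−0.044) = 32.7040
P₀ = 3.6016/(1+0.173)^1 + 4.0410/(1+0.173)^2 + 32.7040/(1+0.173)^2 = 29.7761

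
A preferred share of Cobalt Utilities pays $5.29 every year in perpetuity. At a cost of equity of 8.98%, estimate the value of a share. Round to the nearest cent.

Zero-growth DDM (perpetuity): P₀ = D/r = 5.29 / 0.0898 = 58.9087

$58.91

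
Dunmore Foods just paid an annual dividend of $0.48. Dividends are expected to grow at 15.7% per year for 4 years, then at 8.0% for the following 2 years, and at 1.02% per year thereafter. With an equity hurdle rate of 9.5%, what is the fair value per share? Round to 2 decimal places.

Three-stage DDM. Project D₁…D_6; terminal Gordon value at t=6 with g = 0.0102; discount at r = 0.095.
D_1 = 0.5554
D_2 = 0.6426
D_3 = 0.7434
D_4 = 0.8602
D_5 = 0.9290
D_6 = 1.0033
TV_6 = 1.0135/(0.095−0.0102) = 11.9518
P₀ = Σ Dₜ/(1+r)ᵗ + TV_6/(1+r)^6 = 10.3132

$10.31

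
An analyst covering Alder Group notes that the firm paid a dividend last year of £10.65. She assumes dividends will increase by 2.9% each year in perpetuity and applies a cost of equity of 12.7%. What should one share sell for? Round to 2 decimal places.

Gordon growth model: P₀ = D₁/(r − g). D₁ = 10.65 × (1 + 0.029) = 10.9588.
P₀ = 10.9588 / (0.127 − 0.029) = 10.9588 / 0.098 = 111.8250

£111.82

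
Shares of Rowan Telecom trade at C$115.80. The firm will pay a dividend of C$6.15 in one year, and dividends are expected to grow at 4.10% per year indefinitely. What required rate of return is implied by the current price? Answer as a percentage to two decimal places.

Rearranging the constant-growth DDM: r = D₁/P₀ + g.
r = 6.1500 / 115.80 + 0.041 = 0.05311 + 0.041 = 0.09411

9.41%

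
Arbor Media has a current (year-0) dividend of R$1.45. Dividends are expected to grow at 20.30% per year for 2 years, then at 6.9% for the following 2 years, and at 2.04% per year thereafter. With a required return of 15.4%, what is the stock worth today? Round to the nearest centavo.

Three-stage DDM. Project D₁…D_4; terminal Gordon value at t=4 with g = 0.0204; discount at r = 0.154.
D_1 = 1.7444
D_2 = 2.0985
D_3 = 2.2432
D_4 = 2.3980
TV_4 = 2.4470/(0.154−0.0204) = 18.3155
P₀ = Σ Dₜ/(1+r)ᵗ + TV_4/(1+r)^4 = 16.2267

R$16.23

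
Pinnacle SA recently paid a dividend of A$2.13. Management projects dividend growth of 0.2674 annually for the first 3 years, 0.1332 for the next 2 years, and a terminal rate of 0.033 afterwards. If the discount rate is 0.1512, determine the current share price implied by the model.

Three-stage DDM. Project D₁…D_5; terminal Gordon value at t=5 with g = 0.033; discount at r = 0.1512.
D_1 = 2.6996
D_2 = 3.4214
D_3 = 4.3363
D_4 = 4.9139
D_5 = 5.5684
TV_5 = 5.7522/(0.1512−0.033) = 48.6650
P₀ = Σ Dₜ/(1+r)ᵗ + TV_5/(1+r)^5 = 37.3902

A$37.39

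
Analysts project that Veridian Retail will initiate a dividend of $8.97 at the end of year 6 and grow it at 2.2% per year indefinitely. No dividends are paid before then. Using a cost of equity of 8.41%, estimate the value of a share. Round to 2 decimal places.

$96.46

Deferred-dividend DDM. At t=5 the remaining stream is a growing perpetuity with first payment D_6 = 8.97.
V_5 = D_6/(r−g) = 8.97/(0.0841−0.022) = 144.4444
P₀ = V_5/(1+r)^5 = 144.4444/(1+0.0841)^5 = 96.4615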